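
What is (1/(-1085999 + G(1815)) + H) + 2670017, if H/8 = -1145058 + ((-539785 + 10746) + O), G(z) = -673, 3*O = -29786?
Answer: -11738435600561/1086672 ≈ -1.0802e+7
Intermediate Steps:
O = -29786/3 (O = (⅓)*(-29786) = -29786/3 ≈ -9928.7)
H = -40416616/3 (H = 8*(-1145058 + ((-539785 + 10746) - 29786/3)) = 8*(-1145058 + (-529039 - 29786/3)) = 8*(-1145058 - 1616903/3) = 8*(-5052077/3) = -40416616/3 ≈ -1.3472e+7)
(1/(-1085999 + G(1815)) + H) + 2670017 = (1/(-1085999 - 673) - 40416616/3) + 2670017 = (1/(-1086672) - 40416616/3) + 2670017 = (-1/1086672 - 40416616/3) + 2670017 = -14639868313985/1086672 + 2670017 = -11738435600561/1086672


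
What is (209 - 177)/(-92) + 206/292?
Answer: 1201/3358 ≈ 0.35765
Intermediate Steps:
(209 - 177)/(-92) + 206/292 = 32*(-1/92) + 206*(1/292) = -8/23 + 103/146 = 1201/3358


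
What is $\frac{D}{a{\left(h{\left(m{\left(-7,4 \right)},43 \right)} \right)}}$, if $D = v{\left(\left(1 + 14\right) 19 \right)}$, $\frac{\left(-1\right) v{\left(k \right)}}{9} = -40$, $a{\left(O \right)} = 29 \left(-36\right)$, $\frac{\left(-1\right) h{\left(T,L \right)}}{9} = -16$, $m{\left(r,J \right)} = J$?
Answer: $- \frac{10}{29} \approx -0.34483$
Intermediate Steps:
$h{\left(T,L \right)} = 144$ ($h{\left(T,L \right)} = \left(-9\right) \left(-16\right) = 144$)
$a{\left(O \right)} = -1044$
$v{\left(k \right)} = 360$ ($v{\left(k \right)} = \left(-9\right) \left(-40\right) = 360$)
$D = 360$
$\frac{D}{a{\left(h{\left(m{\left(-7,4 \right)},43 \right)} \right)}} = \frac{360}{-1044} = 360 \left(- \frac{1}{1044}\right) = - \frac{10}{29}$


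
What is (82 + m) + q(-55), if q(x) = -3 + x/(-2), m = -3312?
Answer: -6411/2 ≈ -3205.5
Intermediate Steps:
q(x) = -3 - x/2
(82 + m) + q(-55) = (82 - 3312) + (-3 - ½*(-55)) = -3230 + (-3 + 55/2) = -3230 + 49/2 = -6411/2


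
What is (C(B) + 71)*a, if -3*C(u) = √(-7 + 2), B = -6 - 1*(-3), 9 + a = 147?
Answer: 9798 - 46*I*√5 ≈ 9798.0 - 102.86*I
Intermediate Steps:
a = 138 (a = -9 + 147 = 138)
B = -3 (B = -6 + 3 = -3)
C(u) = -I*√5/3 (C(u) = -√(-7 + 2)/3 = -I*√5/3)
(C(B) + 71)*a = (-I*√5/3 + 71)*138 = (71 - I*√5/3)*138 = 9798 - 46*I*√5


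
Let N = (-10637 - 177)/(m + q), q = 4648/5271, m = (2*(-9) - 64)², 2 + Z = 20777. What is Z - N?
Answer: 52604667921/2531918 ≈ 20777.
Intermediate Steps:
Z = 20775 (Z = -2 + 20777 = 20775)
m = 6724 (m = (-18 - 64)² = (-82)² = 6724)
q = 664/753 (q = 4648*(1/5271) = 664/753 ≈ 0.88181)
N = -4071471/2531918 (N = (-10637 - 177)/(6724 + 664/753) = -10814/5063836/753 = -10814*753/5063836 = -4071471/2531918 ≈ -1.6081)
Z - N = 20775 - 1*(-4071471/2531918) = 20775 + 4071471/2531918 = 52604667921/2531918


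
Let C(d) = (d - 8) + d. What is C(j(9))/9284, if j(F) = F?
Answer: 5/4642 ≈ 0.0010771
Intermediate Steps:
C(d) = -8 + 2*d (C(d) = (-8 + d) + d = -8 + 2*d)
C(j(9))/9284 = (-8 + 2*9)/9284 = (-8 + 18)*(1/9284) = 10*(1/9284) = 5/4642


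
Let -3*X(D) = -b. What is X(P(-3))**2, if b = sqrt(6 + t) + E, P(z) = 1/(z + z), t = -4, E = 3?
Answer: (3 + sqrt(2))**2/9 ≈ 2.1650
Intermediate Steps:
P(z) = 1/(2*z)
b = 3 + sqrt(2) (b = sqrt(6 - 4) + 3 = sqrt(2) + 3 = 3 + sqrt(2) ≈ 4.4142)
X(D) = 1 + sqrt(2)/3 (X(D) = -(-1)*(3 + sqrt(2))/3 = -(-3 - sqrt(2))/3 = 1 + sqrt(2)/3)
X(P(-3))**2 = (1 + sqrt(2)/3)**2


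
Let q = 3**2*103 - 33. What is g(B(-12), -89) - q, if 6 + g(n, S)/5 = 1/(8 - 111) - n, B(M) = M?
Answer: -88997/103 ≈ -864.05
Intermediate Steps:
q = 894 (q = 9*103 - 33 = 927 - 33 = 894)
g(n, S) = -3095/103 - 5*n (g(n, S) = -30 + 5*(1/(8 - 111) - n) = -30 + 5*(1/(-103) - n) = -30 + 5*(-1/103 - n) = -30 + (-5/103 - 5*n) = -3095/103 - 5*n)
g(B(-12), -89) - q = (-3095/103 - 5*(-12)) - 1*894 = (-3095/103 + 60) - 894 = 3085/103 - 894 = -88997/103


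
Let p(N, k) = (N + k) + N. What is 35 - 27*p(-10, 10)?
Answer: 305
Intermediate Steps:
p(N, k) = k + 2*N
35 - 27*p(-10, 10) = 35 - 27*(10 + 2*(-10)) = 35 - 27*(10 - 20) = 35 - 27*(-10) = 35 + 270 = 305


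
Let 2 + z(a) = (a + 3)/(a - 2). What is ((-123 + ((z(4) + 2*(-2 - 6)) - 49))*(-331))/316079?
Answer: 123463/632158 ≈ 0.19530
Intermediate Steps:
z(a) = -2 + (3 + a)/(-2 + a) (z(a) = -2 + (a + 3)/(a - 2) = -2 + (3 + a)/(-2 + a))
((-123 + ((z(4) + 2*(-2 - 6)) - 49))*(-331))/316079 = ((-123 + (((7 - 1*4)/(-2 + 4) + 2*(-2 - 6)) - 49))*(-331))/316079 = ((-123 + (((7 - 4)/2 + 2*(-8)) - 49))*(-331))*(1/316079) = ((-123 + (((½)*3 - 16) - 49))*(-331))*(1/316079) = ((-123 + ((3/2 - 16) - 49))*(-331))*(1/316079) = ((-123 + (-29/2 - 49))*(-331))*(1/316079) = ((-123 - 127/2)*(-331))*(1/316079) = -373/2*(-331)*(1/316079) = (123463/2)*(1/316079) = 123463/632158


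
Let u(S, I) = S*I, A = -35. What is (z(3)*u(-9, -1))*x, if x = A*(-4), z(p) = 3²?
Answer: 11340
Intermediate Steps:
z(p) = 9
u(S, I) = I*S
x = 140 (x = -35*(-4) = 140)
(z(3)*u(-9, -1))*x = (9*(-1*(-9)))*140 = (9*9)*140 = 81*140 = 11340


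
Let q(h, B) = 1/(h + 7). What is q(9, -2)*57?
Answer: 57/16 ≈ 3.5625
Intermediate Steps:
q(h, B) = 1/(7 + h)
q(9, -2)*57 = 57/(7 + 9) = 57/16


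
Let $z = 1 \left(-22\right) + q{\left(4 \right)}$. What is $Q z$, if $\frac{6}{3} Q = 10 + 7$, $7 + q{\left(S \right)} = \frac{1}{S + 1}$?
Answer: $- \frac{1224}{5} \approx -244.8$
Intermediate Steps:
$q{\left(S \right)} = -7 + \frac{1}{1 + S}$ ($q{\left(S \right)} = -7 + \frac{1}{S + 1} = -7 + \frac{1}{1 + S}$)
$z = - \frac{144}{5}$ ($z = 1 \left(-22\right) + \frac{-6 - 28}{1 + 4} = -22 + \frac{-6 - 28}{5} = -22 + \frac{1}{5} \left(-34\right) = -22 - \frac{34}{5} = - \frac{144}{5} \approx -28.8$)
$Q = \frac{17}{2}$ ($Q = \frac{10 + 7}{2} = \frac{1}{2} \cdot 17 = \frac{17}{2} \approx 8.5$)
$Q z = \frac{17}{2} \left(- \frac{144}{5}\right) = - \frac{1224}{5}$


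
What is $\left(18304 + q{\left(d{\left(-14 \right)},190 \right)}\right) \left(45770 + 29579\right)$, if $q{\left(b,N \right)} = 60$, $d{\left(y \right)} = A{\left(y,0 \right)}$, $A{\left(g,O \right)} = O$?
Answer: $1383709036$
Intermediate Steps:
$d{\left(y \right)} = 0$
$\left(18304 + q{\left(d{\left(-14 \right)},190 \right)}\right) \left(45770 + 29579\right) = \left(18304 + 60\right) \left(45770 + 29579\right) = 18364 \cdot 75349 = 1383709036$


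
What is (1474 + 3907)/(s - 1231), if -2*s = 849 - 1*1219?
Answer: -5381/1046 ≈ -5.1444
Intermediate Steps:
s = 185 (s = -(849 - 1*1219)/2 = -(849 - 1219)/2 = -½*(-370) = 185)
(1474 + 3907)/(s - 1231) = (1474 + 3907)/(185 - 1231) = 5381/(-1046) = 5381*(-1/1046) = -5381/1046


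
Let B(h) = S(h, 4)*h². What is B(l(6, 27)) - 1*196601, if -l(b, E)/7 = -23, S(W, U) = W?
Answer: 3976680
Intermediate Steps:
l(b, E) = 161 (l(b, E) = -7*(-23) = 161)
B(h) = h³ (B(h) = h*h² = h³)
B(l(6, 27)) - 1*196601 = 161³ - 1*196601 = 4173281 - 196601 = 3976680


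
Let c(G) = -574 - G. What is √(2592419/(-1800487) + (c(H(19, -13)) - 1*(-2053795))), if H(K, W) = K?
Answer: 3*√739552219231728565/1800487 ≈ 1432.9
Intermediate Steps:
√(2592419/(-1800487) + (c(H(19, -13)) - 1*(-2053795))) = √(2592419/(-1800487) + ((-574 - 1*19) - 1*(-2053795))) = √(2592419*(-1/1800487) + ((-574 - 19) + 2053795)) = √(-2592419/1800487 + (-593 + 2053795)) = √(-2592419/1800487 + 2053202) = √(3696760916955/1800487) = 3*√739552219231728565/1800487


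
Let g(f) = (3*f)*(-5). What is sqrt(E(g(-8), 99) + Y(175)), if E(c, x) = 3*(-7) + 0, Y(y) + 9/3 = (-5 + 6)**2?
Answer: I*sqrt(23) ≈ 4.7958*I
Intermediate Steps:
g(f) = -15*f
Y(y) = -2 (Y(y) = -3 + (-5 + 6)**2 = -3 + 1**2 = -3 + 1 = -2)
E(c, x) = -21 (E(c, x) = -21 + 0 = -21)
sqrt(E(g(-8), 99) + Y(175)) = sqrt(-21 - 2) = sqrt(-23) = I*sqrt(23)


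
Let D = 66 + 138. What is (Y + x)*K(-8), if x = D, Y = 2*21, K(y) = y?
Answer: -1968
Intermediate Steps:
Y = 42
D = 204
x = 204
(Y + x)*K(-8) = (42 + 204)*(-8) = 246*(-8) = -1968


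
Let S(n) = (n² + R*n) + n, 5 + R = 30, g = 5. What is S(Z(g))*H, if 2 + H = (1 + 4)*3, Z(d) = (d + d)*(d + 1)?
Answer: 67080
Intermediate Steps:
R = 25 (R = -5 + 30 = 25)
Z(d) = 2*d*(1 + d) (Z(d) = (2*d)*(1 + d) = 2*d*(1 + d))
H = 13 (H = -2 + (1 + 4)*3 = -2 + 5*3 = -2 + 15 = 13)
S(n) = n² + 26*n (S(n) = (n² + 25*n) + n = n² + 26*n)
S(Z(g))*H = ((2*5*(1 + 5))*(26 + 2*5*(1 + 5)))*13 = ((2*5*6)*(26 + 2*5*6))*13 = (60*(26 + 60))*13 = (60*86)*13 = 5160*13 = 67080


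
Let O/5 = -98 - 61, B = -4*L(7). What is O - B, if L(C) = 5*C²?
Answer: 185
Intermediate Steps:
B = -980 (B = -20*7² = -20*49 = -4*245 = -980)
O = -795 (O = 5*(-98 - 61) = 5*(-159) = -795)
O - B = -795 - 1*(-980) = -795 + 980 = 185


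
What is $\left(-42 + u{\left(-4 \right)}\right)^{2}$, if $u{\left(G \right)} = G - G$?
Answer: $1764$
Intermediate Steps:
$u{\left(G \right)} = 0$
$\left(-42 + u{\left(-4 \right)}\right)^{2} = \left(-42 + 0\right)^{2} = \left(-42\right)^{2} = 1764$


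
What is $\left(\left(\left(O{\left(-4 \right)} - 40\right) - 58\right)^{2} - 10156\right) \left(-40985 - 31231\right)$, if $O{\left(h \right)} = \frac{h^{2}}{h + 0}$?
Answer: $-17909568$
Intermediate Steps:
$O{\left(h \right)} = h$ ($O{\left(h \right)} = \frac{h^{2}}{h} = h$)
$\left(\left(\left(O{\left(-4 \right)} - 40\right) - 58\right)^{2} - 10156\right) \left(-40985 - 31231\right) = \left(\left(\left(-4 - 40\right) - 58\right)^{2} - 10156\right) \left(-40985 - 31231\right) = \left(\left(\left(-4 - 40\right) - 58\right)^{2} - 10156\right) \left(-72216\right) = \left(\left(-44 - 58\right)^{2} - 10156\right) \left(-72216\right) = \left(\left(-102\right)^{2} - 10156\right) \left(-72216\right) = \left(10404 - 10156\right) \left(-72216\right) = 248 \left(-72216\right) = -17909568$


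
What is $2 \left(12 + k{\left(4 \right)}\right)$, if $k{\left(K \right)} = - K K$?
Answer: $-8$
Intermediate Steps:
$k{\left(K \right)} = - K^{2}$
$2 \left(12 + k{\left(4 \right)}\right) = 2 \left(12 - 4^{2}\right) = 2 \left(12 - 16\right) = 2 \left(-4\right) = -8$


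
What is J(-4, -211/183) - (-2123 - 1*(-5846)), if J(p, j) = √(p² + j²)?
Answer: -3723 + √580345/183 ≈ -3718.8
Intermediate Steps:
J(p, j) = √(j² + p²)
J(-4, -211/183) - (-2123 - 1*(-5846)) = √((-211/183)² + (-4)²) - (-2123 - 1*(-5846)) = √((-211*1/183)² + 16) - (-2123 + 5846) = √((-211/183)² + 16) - 1*3723 = √(44521/33489 + 16) - 3723 = √(580345/33489) - 3723 = √580345/183 - 3723 = -3723 + √580345/183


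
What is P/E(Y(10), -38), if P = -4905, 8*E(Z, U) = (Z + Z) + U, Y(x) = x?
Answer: 2180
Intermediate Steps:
E(Z, U) = Z/4 + U/8 (E(Z, U) = ((Z + Z) + U)/8 = (2*Z + U)/8 = (U + 2*Z)/8 = Z/4 + U/8)
P/E(Y(10), -38) = -4905/((1/4)*10 + (1/8)*(-38)) = -4905/(5/2 - 19/4) = -4905/(-9/4) = -4905*(-4/9) = 2180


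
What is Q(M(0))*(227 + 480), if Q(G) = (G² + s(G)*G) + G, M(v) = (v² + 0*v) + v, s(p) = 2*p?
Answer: 0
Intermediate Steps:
M(v) = v + v² (M(v) = (v² + 0) + v = v² + v = v + v²)
Q(G) = G + 3*G² (Q(G) = (G² + (2*G)*G) + G = (G² + 2*G²) + G = 3*G² + G = G + 3*G²)
Q(M(0))*(227 + 480) = ((0*(1 + 0))*(1 + 3*(0*(1 + 0))))*(227 + 480) = ((0*1)*(1 + 3*(0*1)))*707 = (0*(1 + 3*0))*707 = (0*(1 + 0))*707 = (0*1)*707 = 0*707 = 0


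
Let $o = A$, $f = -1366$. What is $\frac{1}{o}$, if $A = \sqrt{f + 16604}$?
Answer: $\frac{\sqrt{15238}}{15238} \approx 0.008101$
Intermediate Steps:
$A = \sqrt{15238}$ ($A = \sqrt{-1366 + 16604} = \sqrt{15238} \approx 123.44$)
$o = \sqrt{15238} \approx 123.44$
$\frac{1}{o} = \frac{1}{\sqrt{15238}} = \frac{\sqrt{15238}}{15238}$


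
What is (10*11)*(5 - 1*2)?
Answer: 330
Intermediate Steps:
(10*11)*(5 - 1*2) = 110*(5 - 2) = 110*3 = 330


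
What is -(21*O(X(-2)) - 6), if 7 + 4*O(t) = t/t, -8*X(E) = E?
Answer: 75/2 ≈ 37.500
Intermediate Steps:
X(E) = -E/8
O(t) = -3/2 (O(t) = -7/4 + (t/t)/4 = -7/4 + (¼)*1 = -7/4 + ¼ = -3/2)
-(21*O(X(-2)) - 6) = -(21*(-3/2) - 6) = -(-63/2 - 6) = -1*(-75/2) = 75/2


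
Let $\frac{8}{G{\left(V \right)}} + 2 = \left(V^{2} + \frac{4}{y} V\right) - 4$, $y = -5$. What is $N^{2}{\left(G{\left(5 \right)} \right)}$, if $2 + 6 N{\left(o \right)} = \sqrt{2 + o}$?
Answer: $\frac{\left(30 - \sqrt{570}\right)^{2}}{8100} \approx 0.0046321$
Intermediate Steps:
$G{\left(V \right)} = \frac{8}{-6 + V^{2} - \frac{4 V}{5}}$ ($G{\left(V \right)} = \frac{8}{-2 - \left(4 - V^{2} - \frac{4}{-5} V\right)} = \frac{8}{-2 - \left(4 - V^{2} - 4 \left(- \frac{1}{5}\right) V\right)} = \frac{8}{-2 - \left(4 - V^{2} + \frac{4 V}{5}\right)} = \frac{8}{-6 + V^{2} - \frac{4 V}{5}}$)
$N{\left(o \right)} = - \frac{1}{3} + \frac{\sqrt{2 + o}}{6}$
$N^{2}{\left(G{\left(5 \right)} \right)} = \left(- \frac{1}{3} + \frac{\sqrt{2 + \frac{40}{-30 - 20 + 5 \cdot 5^{2}}}}{6}\right)^{2} = \left(- \frac{1}{3} + \frac{\sqrt{2 + \frac{40}{-30 - 20 + 5 \cdot 25}}}{6}\right)^{2} = \left(- \frac{1}{3} + \frac{\sqrt{2 + \frac{40}{-30 - 20 + 125}}}{6}\right)^{2} = \left(- \frac{1}{3} + \frac{\sqrt{2 + \frac{40}{75}}}{6}\right)^{2} = \left(- \frac{1}{3} + \frac{\sqrt{2 + 40 \cdot \frac{1}{75}}}{6}\right)^{2} = \left(- \frac{1}{3} + \frac{\sqrt{2 + \frac{8}{15}}}{6}\right)^{2} = \left(- \frac{1}{3} + \frac{\sqrt{\frac{38}{15}}}{6}\right)^{2} = \left(- \frac{1}{3} + \frac{\frac{1}{15} \sqrt{570}}{6}\right)^{2} = \left(- \frac{1}{3} + \frac{\sqrt{570}}{90}\right)^{2}$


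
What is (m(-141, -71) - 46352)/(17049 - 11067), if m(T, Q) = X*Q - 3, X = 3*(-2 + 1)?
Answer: -23071/2991 ≈ -7.7135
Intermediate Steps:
X = -3 (X = 3*(-1) = -3)
m(T, Q) = -3 - 3*Q (m(T, Q) = -3*Q - 3 = -3 - 3*Q)
(m(-141, -71) - 46352)/(17049 - 11067) = ((-3 - 3*(-71)) - 46352)/(17049 - 11067) = ((-3 + 213) - 46352)/5982 = (210 - 46352)*(1/5982) = -46142*1/5982 = -23071/2991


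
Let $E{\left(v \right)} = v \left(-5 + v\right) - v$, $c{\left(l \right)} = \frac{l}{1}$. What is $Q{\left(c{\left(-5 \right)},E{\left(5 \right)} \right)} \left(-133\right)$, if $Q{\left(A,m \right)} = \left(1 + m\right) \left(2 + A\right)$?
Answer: $-1596$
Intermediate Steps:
$c{\left(l \right)} = l$ ($c{\left(l \right)} = l 1 = l$)
$E{\left(v \right)} = - v + v \left(-5 + v\right)$
$Q{\left(c{\left(-5 \right)},E{\left(5 \right)} \right)} \left(-133\right) = \left(2 - 5 + 2 \cdot 5 \left(-6 + 5\right) - 5 \cdot 5 \left(-6 + 5\right)\right) \left(-133\right) = \left(2 - 5 + 2 \cdot 5 \left(-1\right) - 5 \cdot 5 \left(-1\right)\right) \left(-133\right) = \left(2 - 5 + 2 \left(-5\right) - -25\right) \left(-133\right) = \left(2 - 5 - 10 + 25\right) \left(-133\right) = 12 \left(-133\right) = -1596$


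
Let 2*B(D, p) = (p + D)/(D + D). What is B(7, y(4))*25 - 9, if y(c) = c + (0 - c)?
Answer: -11/4 ≈ -2.7500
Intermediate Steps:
y(c) = 0 (y(c) = c - c = 0)
B(D, p) = (D + p)/(4*D) (B(D, p) = ((p + D)/(D + D))/2 = ((D + p)/((2*D)))/2 = ((D + p)*(1/(2*D)))/2 = ((D + p)/(2*D))/2 = (D + p)/(4*D))
B(7, y(4))*25 - 9 = ((1/4)*(7 + 0)/7)*25 - 9 = ((1/4)*(1/7)*7)*25 - 9 = (1/4)*25 - 9 = 25/4 - 9 = -11/4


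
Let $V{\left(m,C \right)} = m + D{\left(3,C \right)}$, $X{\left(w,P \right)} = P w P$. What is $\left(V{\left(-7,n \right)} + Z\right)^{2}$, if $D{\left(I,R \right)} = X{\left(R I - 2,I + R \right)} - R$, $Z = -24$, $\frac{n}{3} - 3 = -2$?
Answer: $47524$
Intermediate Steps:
$n = 3$ ($n = 9 + 3 \left(-2\right) = 9 - 6 = 3$)
$X{\left(w,P \right)} = w P^{2}$
$D{\left(I,R \right)} = - R + \left(I + R\right)^{2} \left(-2 + I R\right)$ ($D{\left(I,R \right)} = \left(R I - 2\right) \left(I + R\right)^{2} - R = \left(I R - 2\right) \left(I + R\right)^{2} - R = \left(-2 + I R\right) \left(I + R\right)^{2} - R = \left(I + R\right)^{2} \left(-2 + I R\right) - R = - R + \left(I + R\right)^{2} \left(-2 + I R\right)$)
$V{\left(m,C \right)} = m - C + \left(3 + C\right)^{2} \left(-2 + 3 C\right)$ ($V{\left(m,C \right)} = m - \left(C - \left(3 + C\right)^{2} \left(-2 + 3 C\right)\right) = m - C + \left(3 + C\right)^{2} \left(-2 + 3 C\right)$)
$\left(V{\left(-7,n \right)} + Z\right)^{2} = \left(\left(-7 - 3 + \left(3 + 3\right)^{2} \left(-2 + 3 \cdot 3\right)\right) - 24\right)^{2} = \left(\left(-7 - 3 + 6^{2} \left(-2 + 9\right)\right) - 24\right)^{2} = \left(\left(-7 - 3 + 36 \cdot 7\right) - 24\right)^{2} = \left(\left(-7 - 3 + 252\right) - 24\right)^{2} = \left(242 - 24\right)^{2} = 218^{2} = 47524$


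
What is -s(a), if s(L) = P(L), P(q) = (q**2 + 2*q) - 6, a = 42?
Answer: -1842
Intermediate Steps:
P(q) = -6 + q**2 + 2*q
s(L) = -6 + L**2 + 2*L
-s(a) = -(-6 + 42**2 + 2*42) = -(-6 + 1764 + 84) = -1*1842 = -1842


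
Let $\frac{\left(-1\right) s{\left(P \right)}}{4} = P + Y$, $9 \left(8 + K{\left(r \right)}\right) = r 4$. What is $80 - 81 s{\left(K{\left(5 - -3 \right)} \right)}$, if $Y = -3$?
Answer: $-2332$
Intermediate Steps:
$K{\left(r \right)} = -8 + \frac{4 r}{9}$ ($K{\left(r \right)} = -8 + \frac{r 4}{9} = -8 + \frac{4 r}{9}$)
$s{\left(P \right)} = 12 - 4 P$ ($s{\left(P \right)} = - 4 \left(P - 3\right) = - 4 \left(-3 + P\right) = 12 - 4 P$)
$80 - 81 s{\left(K{\left(5 - -3 \right)} \right)} = 80 - 81 \left(12 - 4 \left(-8 + \frac{4 \left(5 - -3\right)}{9}\right)\right) = 80 - 81 \left(12 - 4 \left(-8 + \frac{4 \left(5 + 3\right)}{9}\right)\right) = 80 - 81 \left(12 - 4 \left(-8 + \frac{4}{9} \cdot 8\right)\right) = 80 - 81 \left(12 - 4 \left(-8 + \frac{32}{9}\right)\right) = 80 - 81 \left(12 - - \frac{160}{9}\right) = 80 - 81 \left(12 + \frac{160}{9}\right) = 80 - 2412 = -2332$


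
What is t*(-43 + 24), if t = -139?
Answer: 2641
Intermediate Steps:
t*(-43 + 24) = -139*(-43 + 24) = -139*(-19) = 2641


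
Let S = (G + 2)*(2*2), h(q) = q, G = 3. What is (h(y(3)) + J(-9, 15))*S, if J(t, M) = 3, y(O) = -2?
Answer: 20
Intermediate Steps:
S = 20 (S = (3 + 2)*(2*2) = 5*4 = 20)
(h(y(3)) + J(-9, 15))*S = (-2 + 3)*20 = 1*20 = 20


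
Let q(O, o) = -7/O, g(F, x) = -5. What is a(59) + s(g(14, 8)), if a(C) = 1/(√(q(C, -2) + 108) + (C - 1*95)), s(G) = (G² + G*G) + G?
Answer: 3152331/70099 - √375535/70099 ≈ 44.961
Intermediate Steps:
s(G) = G + 2*G² (s(G) = (G² + G²) + G = 2*G² + G = G + 2*G²)
a(C) = 1/(-95 + C + √(108 - 7/C)) (a(C) = 1/(√(-7/C + 108) + (C - 1*95)) = 1/(√(108 - 7/C) + (C - 95)) = 1/(√(108 - 7/C) + (-95 + C)) = 1/(-95 + C + √(108 - 7/C)))
a(59) + s(g(14, 8)) = 1/(-95 + 59 + √(108 - 7/59)) - 5*(1 + 2*(-5)) = 1/(-95 + 59 + √(108 - 7*1/59)) - 5*(1 - 10) = 1/(-95 + 59 + √(108 - 7/59)) - 5*(-9) = 1/(-95 + 59 + √(6365/59)) + 45 = 1/(-95 + 59 + √375535/59) + 45 = 1/(-36 + √375535/59) + 45 = 45 + 1/(-36 + √375535/59)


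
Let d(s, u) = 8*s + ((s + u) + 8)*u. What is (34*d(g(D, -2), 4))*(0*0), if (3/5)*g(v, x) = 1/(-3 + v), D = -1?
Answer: 0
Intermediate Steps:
g(v, x) = 5/(3*(-3 + v))
d(s, u) = 8*s + u*(8 + s + u) (d(s, u) = 8*s + (8 + s + u)*u = 8*s + u*(8 + s + u))
(34*d(g(D, -2), 4))*(0*0) = (34*(4² + 8*(5/(3*(-3 - 1))) + 8*4 + (5/(3*(-3 - 1)))*4))*(0*0) = (34*(16 + 8*((5/3)/(-4)) + 32 + ((5/3)/(-4))*4))*0 = (34*(16 + 8*((5/3)*(-¼)) + 32 + ((5/3)*(-¼))*4))*0 = (34*(16 + 8*(-5/12) + 32 - 5/12*4))*0 = (34*(16 - 10/3 + 32 - 5/3))*0 = (34*43)*0 = 1462*0 = 0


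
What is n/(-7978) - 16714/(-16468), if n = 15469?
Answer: -15174900/16422713 ≈ -0.92402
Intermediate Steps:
n/(-7978) - 16714/(-16468) = 15469/(-7978) - 16714/(-16468) = 15469*(-1/7978) - 16714*(-1/16468) = -15469/7978 + 8357/8234 = -15174900/16422713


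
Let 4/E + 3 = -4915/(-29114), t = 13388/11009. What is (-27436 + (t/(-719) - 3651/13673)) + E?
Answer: -244769601503068092439/8920928724943741 ≈ -27438.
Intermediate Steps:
t = 13388/11009 (t = 13388*(1/11009) = 13388/11009 ≈ 1.2161)
E = -116456/82427 (E = 4/(-3 - 4915/(-29114)) = 4/(-3 - 4915*(-1/29114)) = 4/(-3 + 4915/29114) = 4/(-82427/29114) = 4*(-29114/82427) = -116456/82427 ≈ -1.4128)
(-27436 + (t/(-719) - 3651/13673)) + E = (-27436 + ((13388/11009)/(-719) - 3651/13673)) - 116456/82427 = (-27436 + ((13388/11009)*(-1/719) - 3651*1/13673)) - 116456/82427 = (-27436 + (-13388/7915471 - 3651/13673)) - 116456/82427 = (-27436 - 29082438745/108228234983) - 116456/82427 = -2969378937432333/108228234983 - 116456/82427 = -244769601503068092439/8920928724943741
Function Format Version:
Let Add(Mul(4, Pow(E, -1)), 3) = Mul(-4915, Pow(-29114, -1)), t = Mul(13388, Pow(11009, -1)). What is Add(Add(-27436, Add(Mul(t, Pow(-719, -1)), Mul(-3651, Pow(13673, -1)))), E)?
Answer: Rational(-244769601503068092439, 8920928724943741) ≈ -27438.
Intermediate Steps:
t = Rational(13388, 11009) (t = Mul(13388, Rational(1, 11009)) = Rational(13388, 11009) ≈ 1.2161)
E = Rational(-116456, 82427) (E = Mul(4, Pow(Add(-3, Mul(-4915, Pow(-29114, -1))), -1)) = Mul(4, Pow(Add(-3, Mul(-4915, Rational(-1, 29114))), -1)) = Mul(4, Pow(Add(-3, Rational(4915, 29114)), -1)) = Mul(4, Pow(Rational(-82427, 29114), -1)) = Mul(4, Rational(-29114, 82427)) = Rational(-116456, 82427) ≈ -1.4128)
Add(Add(-27436, Add(Mul(t, Pow(-719, -1)), Mul(-3651, Pow(13673, -1)))), E) = Add(Add(-27436, Add(Mul(Rational(13388, 11009), Pow(-719, -1)), Mul(-3651, Pow(13673, -1)))), Rational(-116456, 82427)) = Add(Add(-27436, Add(Mul(Rational(13388, 11009), Rational(-1, 719)), Mul(-3651, Rational(1, 13673)))), Rational(-116456, 82427)) = Add(Add(-27436, Add(Rational(-13388, 7915471), Rational(-3651, 13673))), Rational(-116456, 82427)) = Add(Add(-27436, Rational(-29082438745, 108228234983)), Rational(-116456, 82427)) = Add(Rational(-2969378937432333, 108228234983), Rational(-116456, 82427)) = Rational(-244769601503068092439, 8920928724943741)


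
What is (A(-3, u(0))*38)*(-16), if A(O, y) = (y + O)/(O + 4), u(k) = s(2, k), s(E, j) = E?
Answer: 608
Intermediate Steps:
u(k) = 2
A(O, y) = (O + y)/(4 + O)
(A(-3, u(0))*38)*(-16) = (((-3 + 2)/(4 - 3))*38)*(-16) = ((-1/1)*38)*(-16) = ((1*(-1))*38)*(-16) = -1*38*(-16) = -38*(-16) = 608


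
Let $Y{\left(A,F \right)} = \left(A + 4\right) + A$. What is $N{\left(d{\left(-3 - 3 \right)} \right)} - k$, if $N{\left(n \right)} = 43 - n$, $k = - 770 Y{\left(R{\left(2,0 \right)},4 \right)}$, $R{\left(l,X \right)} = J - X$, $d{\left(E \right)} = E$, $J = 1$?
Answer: $4669$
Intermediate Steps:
$R{\left(l,X \right)} = 1 - X$
$Y{\left(A,F \right)} = 4 + 2 A$ ($Y{\left(A,F \right)} = \left(4 + A\right) + A = 4 + 2 A$)
$k = -4620$ ($k = - 770 \left(4 + 2 \left(1 - 0\right)\right) = - 770 \left(4 + 2 \left(1 + 0\right)\right) = - 770 \left(4 + 2 \cdot 1\right) = - 770 \left(4 + 2\right) = \left(-770\right) 6 = -4620$)
$N{\left(d{\left(-3 - 3 \right)} \right)} - k = \left(43 - \left(-3 - 3\right)\right) - -4620 = \left(43 - \left(-3 - 3\right)\right) + 4620 = \left(43 - -6\right) + 4620 = \left(43 + 6\right) + 4620 = 49 + 4620 = 4669$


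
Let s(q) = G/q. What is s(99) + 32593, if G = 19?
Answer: 3226726/99 ≈ 32593.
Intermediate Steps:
s(q) = 19/q
s(99) + 32593 = 19/99 + 32593 = 3226726/99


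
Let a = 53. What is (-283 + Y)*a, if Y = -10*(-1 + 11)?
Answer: -20299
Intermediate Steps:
Y = -100 (Y = -10*10 = -100)
(-283 + Y)*a = (-283 - 100)*53 = -383*53 = -20299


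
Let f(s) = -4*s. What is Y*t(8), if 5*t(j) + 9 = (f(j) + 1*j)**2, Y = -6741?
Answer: -3822147/5 ≈ -7.6443e+5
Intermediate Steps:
t(j) = -9/5 + 9*j**2/5 (t(j) = -9/5 + (-4*j + 1*j)**2/5 = -9/5 + (-4*j + j)**2/5 = -9/5 + (-3*j)**2/5 = -9/5 + (9*j**2)/5 = -9/5 + 9*j**2/5)
Y*t(8) = -6741*(-9/5 + (9/5)*8**2) = -6741*(-9/5 + (9/5)*64) = -6741*(-9/5 + 576/5) = -6741*567/5 = -3822147/5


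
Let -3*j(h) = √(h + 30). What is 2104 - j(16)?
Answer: 2104 + √46/3 ≈ 2106.3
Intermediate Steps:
j(h) = -√(30 + h)/3 (j(h) = -√(h + 30)/3 = -√(30 + h)/3)
2104 - j(16) = 2104 - (-1)*√(30 + 16)/3 = 2104 - (-1)*√46/3 = 2104 + √46/3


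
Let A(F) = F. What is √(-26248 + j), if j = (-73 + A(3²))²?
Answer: 2*I*√5538 ≈ 148.84*I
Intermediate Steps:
j = 4096 (j = (-73 + 3²)² = (-73 + 9)² = (-64)² = 4096)
√(-26248 + j) = √(-26248 + 4096) = √(-22152) = 2*I*√5538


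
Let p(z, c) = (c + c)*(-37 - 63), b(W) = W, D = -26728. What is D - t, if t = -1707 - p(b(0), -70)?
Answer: -11021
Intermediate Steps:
p(z, c) = -200*c (p(z, c) = (2*c)*(-100) = -200*c)
t = -15707 (t = -1707 - (-200)*(-70) = -1707 - 1*14000 = -1707 - 14000 = -15707)
D - t = -26728 - 1*(-15707) = -26728 + 15707 = -11021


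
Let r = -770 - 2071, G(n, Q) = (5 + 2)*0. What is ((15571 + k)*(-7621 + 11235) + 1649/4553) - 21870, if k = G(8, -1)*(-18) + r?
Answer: 209366747199/4553 ≈ 4.5984e+7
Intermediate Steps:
G(n, Q) = 0 (G(n, Q) = 7*0 = 0)
r = -2841
k = -2841 (k = 0*(-18) - 2841 = 0 - 2841 = -2841)
((15571 + k)*(-7621 + 11235) + 1649/4553) - 21870 = ((15571 - 2841)*(-7621 + 11235) + 1649/4553) - 21870 = (12730*3614 + 1649*(1/4553)) - 21870 = (46006220 + 1649/4553) - 21870 = 209466321309/4553 - 21870 = 209366747199/4553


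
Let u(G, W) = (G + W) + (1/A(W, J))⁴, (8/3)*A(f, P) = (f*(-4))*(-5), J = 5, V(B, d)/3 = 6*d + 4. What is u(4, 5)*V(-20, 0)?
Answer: 1139062564/10546875 ≈ 108.00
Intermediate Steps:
V(B, d) = 12 + 18*d (V(B, d) = 3*(6*d + 4) = 3*(4 + 6*d) = 12 + 18*d)
A(f, P) = 15*f/2 (A(f, P) = 3*((f*(-4))*(-5))/8 = 3*(-4*f*(-5))/8 = 3*(20*f)/8 = 15*f/2)
u(G, W) = G + W + 16/(50625*W⁴) (u(G, W) = (G + W) + (1/(15*W/2))⁴ = (G + W) + (2/(15*W))⁴ = (G + W) + 16/(50625*W⁴) = G + W + 16/(50625*W⁴))
u(4, 5)*V(-20, 0) = (4 + 5 + (16/50625)/5⁴)*(12 + 18*0) = (4 + 5 + (16/50625)*(1/625))*(12 + 0) = (4 + 5 + 16/31640625)*12 = (284765641/31640625)*12 = 1139062564/10546875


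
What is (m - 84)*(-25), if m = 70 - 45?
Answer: 1475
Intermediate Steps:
m = 25
(m - 84)*(-25) = (25 - 84)*(-25) = -59*(-25) = 1475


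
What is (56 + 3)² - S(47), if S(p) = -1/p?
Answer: 163608/47 ≈ 3481.0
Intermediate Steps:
(56 + 3)² - S(47) = (56 + 3)² - (-1)/47 = 59² - (-1)/47 = 3481 - 1*(-1/47) = 3481 + 1/47 = 163608/47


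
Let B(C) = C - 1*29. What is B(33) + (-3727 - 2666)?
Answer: -6389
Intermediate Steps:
B(C) = -29 + C (B(C) = C - 29 = -29 + C)
B(33) + (-3727 - 2666) = (-29 + 33) + (-3727 - 2666) = 4 - 6393 = -6389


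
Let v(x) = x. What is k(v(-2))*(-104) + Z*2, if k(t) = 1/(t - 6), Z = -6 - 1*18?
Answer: -35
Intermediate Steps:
Z = -24 (Z = -6 - 18 = -24)
k(t) = 1/(-6 + t)
k(v(-2))*(-104) + Z*2 = -104/(-6 - 2) - 24*2 = -104/(-8) - 48 = -⅛*(-104) - 48 = 13 - 48 = -35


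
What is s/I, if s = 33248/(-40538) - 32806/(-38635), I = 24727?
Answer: 22676574/19363536036505 ≈ 1.1711e-6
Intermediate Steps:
s = 22676574/783092815 (s = 33248*(-1/40538) - 32806*(-1/38635) = -16624/20269 + 32806/38635 = 22676574/783092815 ≈ 0.028958)
s/I = (22676574/783092815)/24727 = (22676574/783092815)*(1/24727) = 22676574/19363536036505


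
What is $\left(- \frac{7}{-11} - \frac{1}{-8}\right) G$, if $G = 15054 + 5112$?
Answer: $\frac{675561}{44} \approx 15354.0$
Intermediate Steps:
$G = 20166$
$\left(- \frac{7}{-11} - \frac{1}{-8}\right) G = \left(- \frac{7}{-11} - \frac{1}{-8}\right) 20166 = \left(\left(-7\right) \left(- \frac{1}{11}\right) - - \frac{1}{8}\right) 20166 = \left(\frac{7}{11} + \frac{1}{8}\right) 20166 = \frac{67}{88} \cdot 20166 = \frac{675561}{44}$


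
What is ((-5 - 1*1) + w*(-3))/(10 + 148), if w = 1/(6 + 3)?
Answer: -19/474 ≈ -0.040084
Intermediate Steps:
w = ⅑ (w = 1/9 = ⅑ ≈ 0.11111)
((-5 - 1*1) + w*(-3))/(10 + 148) = ((-5 - 1*1) + (⅑)*(-3))/(10 + 148) = ((-5 - 1) - ⅓)/158 = (-6 - ⅓)/158 = (1/158)*(-19/3) = -19/474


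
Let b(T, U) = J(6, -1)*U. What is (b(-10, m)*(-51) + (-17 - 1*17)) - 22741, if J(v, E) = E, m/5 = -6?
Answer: -24305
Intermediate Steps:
m = -30 (m = 5*(-6) = -30)
b(T, U) = -U
(b(-10, m)*(-51) + (-17 - 1*17)) - 22741 = (-1*(-30)*(-51) + (-17 - 1*17)) - 22741 = (30*(-51) + (-17 - 17)) - 22741 = (-1530 - 34) - 22741 = -1564 - 22741 = -24305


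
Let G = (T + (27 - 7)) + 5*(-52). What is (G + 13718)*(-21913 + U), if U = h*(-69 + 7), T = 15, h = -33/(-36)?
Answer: -1778633767/6 ≈ -2.9644e+8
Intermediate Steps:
h = 11/12 (h = -33*(-1/36) = 11/12 ≈ 0.91667)
U = -341/6 (U = 11*(-69 + 7)/12 = (11/12)*(-62) = -341/6 ≈ -56.833)
G = -225 (G = (15 + (27 - 7)) + 5*(-52) = (15 + 20) - 260 = 35 - 260 = -225)
(G + 13718)*(-21913 + U) = (-225 + 13718)*(-21913 - 341/6) = 13493*(-131819/6) = -1778633767/6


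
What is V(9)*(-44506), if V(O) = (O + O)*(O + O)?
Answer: -14419944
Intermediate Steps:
V(O) = 4*O² (V(O) = (2*O)*(2*O) = 4*O²)
V(9)*(-44506) = (4*9²)*(-44506) = (4*81)*(-44506) = 324*(-44506) = -14419944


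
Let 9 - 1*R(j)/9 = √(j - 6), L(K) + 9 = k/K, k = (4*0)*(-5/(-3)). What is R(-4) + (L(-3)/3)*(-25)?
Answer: 156 - 9*I*√10 ≈ 156.0 - 28.461*I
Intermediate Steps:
k = 0 (k = 0*(-5*(-⅓)) = 0*(5/3) = 0)
L(K) = -9 (L(K) = -9 + 0/K = -9 + 0 = -9)
R(j) = 81 - 9*√(-6 + j) (R(j) = 81 - 9*√(j - 6) = 81 - 9*√(-6 + j))
R(-4) + (L(-3)/3)*(-25) = (81 - 9*√(-6 - 4)) - 9/3*(-25) = (81 - 9*I*√10) - 9*⅓*(-25) = (81 - 9*I*√10) - 3*(-25) = (81 - 9*I*√10) + 75 = 156 - 9*I*√10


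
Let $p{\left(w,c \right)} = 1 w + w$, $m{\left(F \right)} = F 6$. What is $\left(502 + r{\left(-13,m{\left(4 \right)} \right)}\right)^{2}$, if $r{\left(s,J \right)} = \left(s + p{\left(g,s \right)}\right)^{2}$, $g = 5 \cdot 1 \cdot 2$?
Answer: $303601$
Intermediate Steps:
$m{\left(F \right)} = 6 F$
$g = 10$ ($g = 5 \cdot 2 = 10$)
$p{\left(w,c \right)} = 2 w$ ($p{\left(w,c \right)} = w + w = 2 w$)
$r{\left(s,J \right)} = \left(20 + s\right)^{2}$ ($r{\left(s,J \right)} = \left(s + 2 \cdot 10\right)^{2} = \left(s + 20\right)^{2} = \left(20 + s\right)^{2}$)
$\left(502 + r{\left(-13,m{\left(4 \right)} \right)}\right)^{2} = \left(502 + \left(20 - 13\right)^{2}\right)^{2} = \left(502 + 7^{2}\right)^{2} = \left(502 + 49\right)^{2} = 551^{2} = 303601$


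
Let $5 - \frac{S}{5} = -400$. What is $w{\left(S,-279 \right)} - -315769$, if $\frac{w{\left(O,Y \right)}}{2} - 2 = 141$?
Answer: $316055$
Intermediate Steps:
$S = 2025$ ($S = 25 - -2000 = 25 + 2000 = 2025$)
$w{\left(O,Y \right)} = 286$ ($w{\left(O,Y \right)} = 4 + 2 \cdot 141 = 4 + 282 = 286$)
$w{\left(S,-279 \right)} - -315769 = 286 - -315769 = 286 + 315769 = 316055$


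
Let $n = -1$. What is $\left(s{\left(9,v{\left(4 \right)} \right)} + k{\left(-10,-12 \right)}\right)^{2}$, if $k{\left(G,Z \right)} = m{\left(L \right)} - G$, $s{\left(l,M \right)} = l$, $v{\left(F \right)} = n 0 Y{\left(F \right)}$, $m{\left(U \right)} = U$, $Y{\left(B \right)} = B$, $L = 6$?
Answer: $625$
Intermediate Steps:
$v{\left(F \right)} = 0$ ($v{\left(F \right)} = \left(-1\right) 0 F = 0 F = 0$)
$k{\left(G,Z \right)} = 6 - G$
$\left(s{\left(9,v{\left(4 \right)} \right)} + k{\left(-10,-12 \right)}\right)^{2} = \left(9 + \left(6 - -10\right)\right)^{2} = \left(9 + \left(6 + 10\right)\right)^{2} = \left(9 + 16\right)^{2} = 25^{2} = 625$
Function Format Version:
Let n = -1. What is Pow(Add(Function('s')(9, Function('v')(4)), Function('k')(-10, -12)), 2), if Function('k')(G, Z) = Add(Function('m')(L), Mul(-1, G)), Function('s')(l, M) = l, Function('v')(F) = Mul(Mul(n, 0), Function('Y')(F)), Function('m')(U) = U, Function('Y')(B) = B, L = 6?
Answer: 625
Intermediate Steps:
Function('v')(F) = 0 (Function('v')(F) = Mul(Mul(-1, 0), F) = Mul(0, F) = 0)
Function('k')(G, Z) = Add(6, Mul(-1, G))
Pow(Add(Function('s')(9, Function('v')(4)), Function('k')(-10, -12)), 2) = Pow(Add(9, Add(6, Mul(-1, -10))), 2) = Pow(Add(9, Add(6, 10)), 2) = Pow(Add(9, 16), 2) = Pow(25, 2) = 625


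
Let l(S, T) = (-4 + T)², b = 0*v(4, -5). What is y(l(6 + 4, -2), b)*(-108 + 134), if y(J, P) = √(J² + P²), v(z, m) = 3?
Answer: 936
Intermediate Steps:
b = 0 (b = 0*3 = 0)
y(l(6 + 4, -2), b)*(-108 + 134) = √(((-4 - 2)²)² + 0²)*(-108 + 134) = √(((-6)²)² + 0)*26 = √(36² + 0)*26 = √(1296 + 0)*26 = √1296*26 = 36*26 = 936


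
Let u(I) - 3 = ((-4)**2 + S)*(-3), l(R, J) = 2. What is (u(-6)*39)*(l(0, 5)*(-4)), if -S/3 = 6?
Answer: -2808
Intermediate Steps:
S = -18 (S = -3*6 = -18)
u(I) = 9 (u(I) = 3 + ((-4)**2 - 18)*(-3) = 3 + (16 - 18)*(-3) = 3 - 2*(-3) = 3 + 6 = 9)
(u(-6)*39)*(l(0, 5)*(-4)) = (9*39)*(2*(-4)) = 351*(-8) = -2808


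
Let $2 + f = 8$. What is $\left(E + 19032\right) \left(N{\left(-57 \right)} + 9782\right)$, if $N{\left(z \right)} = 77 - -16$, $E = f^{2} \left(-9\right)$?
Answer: $184741500$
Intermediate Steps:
$f = 6$ ($f = -2 + 8 = 6$)
$E = -324$ ($E = 6^{2} \left(-9\right) = 36 \left(-9\right) = -324$)
$N{\left(z \right)} = 93$ ($N{\left(z \right)} = 77 + 16 = 93$)
$\left(E + 19032\right) \left(N{\left(-57 \right)} + 9782\right) = \left(-324 + 19032\right) \left(93 + 9782\right) = 18708 \cdot 9875 = 184741500$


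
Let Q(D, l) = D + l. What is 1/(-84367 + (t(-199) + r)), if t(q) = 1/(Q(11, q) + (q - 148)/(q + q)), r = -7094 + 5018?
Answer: -74477/6438015709 ≈ -1.1568e-5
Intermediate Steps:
r = -2076
t(q) = 1/(11 + q + (-148 + q)/(2*q)) (t(q) = 1/((11 + q) + (q - 148)/(q + q)) = 1/((11 + q) + (-148 + q)/((2*q))) = 1/((11 + q) + (-148 + q)*(1/(2*q))) = 1/((11 + q) + (-148 + q)/(2*q)) = 1/(11 + q + (-148 + q)/(2*q)))
1/(-84367 + (t(-199) + r)) = 1/(-84367 + (2*(-199)/(-148 - 199 + 2*(-199)*(11 - 199)) - 2076)) = 1/(-84367 + (2*(-199)/(-148 - 199 + 2*(-199)*(-188)) - 2076)) = 1/(-84367 + (2*(-199)/(-148 - 199 + 74824) - 2076)) = 1/(-84367 + (2*(-199)/74477 - 2076)) = 1/(-84367 + (2*(-199)*(1/74477) - 2076)) = 1/(-84367 + (-398/74477 - 2076)) = 1/(-84367 - 154614650/74477) = 1/(-6438015709/74477) = -74477/6438015709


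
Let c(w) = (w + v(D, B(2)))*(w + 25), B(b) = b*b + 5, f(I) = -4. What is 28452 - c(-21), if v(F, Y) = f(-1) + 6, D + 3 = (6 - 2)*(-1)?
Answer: 28528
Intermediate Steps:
B(b) = 5 + b² (B(b) = b² + 5 = 5 + b²)
D = -7 (D = -3 + (6 - 2)*(-1) = -3 + 4*(-1) = -3 - 4 = -7)
v(F, Y) = 2 (v(F, Y) = -4 + 6 = 2)
c(w) = (2 + w)*(25 + w) (c(w) = (w + 2)*(w + 25) = (2 + w)*(25 + w))
28452 - c(-21) = 28452 - (50 + (-21)² + 27*(-21)) = 28452 - (50 + 441 - 567) = 28452 - 1*(-76) = 28452 + 76 = 28528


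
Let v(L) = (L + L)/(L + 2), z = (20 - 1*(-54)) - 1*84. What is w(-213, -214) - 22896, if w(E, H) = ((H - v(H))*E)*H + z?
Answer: -523082336/53 ≈ -9.8695e+6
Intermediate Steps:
z = -10 (z = (20 + 54) - 84 = 74 - 84 = -10)
v(L) = 2*L/(2 + L) (v(L) = (2*L)/(2 + L) = 2*L/(2 + L))
w(E, H) = -10 + E*H*(H - 2*H/(2 + H)) (w(E, H) = ((H - 2*H/(2 + H))*E)*H - 10 = (E*(H - 2*H/(2 + H)))*H - 10 = E*H*(H - 2*H/(2 + H)) - 10 = -10 + E*H*(H - 2*H/(2 + H)))
w(-213, -214) - 22896 = (-20 - 10*(-214) - 213*(-214)³)/(2 - 214) - 22896 = (-20 + 2140 - 213*(-9800344))/(-212) - 22896 = -(-20 + 2140 + 2087473272)/212 - 22896 = -1/212*2087475392 - 22896 = -521868848/53 - 22896 = -523082336/53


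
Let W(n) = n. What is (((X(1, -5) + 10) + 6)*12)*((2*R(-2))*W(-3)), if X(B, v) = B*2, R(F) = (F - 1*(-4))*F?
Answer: 5184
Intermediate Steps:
R(F) = F*(4 + F) (R(F) = (F + 4)*F = (4 + F)*F = F*(4 + F))
X(B, v) = 2*B
(((X(1, -5) + 10) + 6)*12)*((2*R(-2))*W(-3)) = (((2*1 + 10) + 6)*12)*((2*(-2*(4 - 2)))*(-3)) = (((2 + 10) + 6)*12)*((2*(-2*2))*(-3)) = ((12 + 6)*12)*((2*(-4))*(-3)) = (18*12)*(-8*(-3)) = 216*24 = 5184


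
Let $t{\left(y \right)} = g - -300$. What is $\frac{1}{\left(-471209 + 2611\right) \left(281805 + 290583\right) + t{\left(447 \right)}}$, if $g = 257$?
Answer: $- \frac{1}{268219871467} \approx -3.7283 \cdot 10^{-12}$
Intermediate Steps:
$t{\left(y \right)} = 557$ ($t{\left(y \right)} = 257 - -300 = 257 + 300 = 557$)
$\frac{1}{\left(-471209 + 2611\right) \left(281805 + 290583\right) + t{\left(447 \right)}} = \frac{1}{\left(-471209 + 2611\right) \left(281805 + 290583\right) + 557} = \frac{1}{\left(-468598\right) 572388 + 557} = \frac{1}{-268219872024 + 557} = \frac{1}{-268219871467} = - \frac{1}{268219871467}$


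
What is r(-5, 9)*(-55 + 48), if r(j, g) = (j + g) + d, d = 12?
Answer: -112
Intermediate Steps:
r(j, g) = 12 + g + j (r(j, g) = (j + g) + 12 = (g + j) + 12 = 12 + g + j)
r(-5, 9)*(-55 + 48) = (12 + 9 - 5)*(-55 + 48) = 16*(-7) = -112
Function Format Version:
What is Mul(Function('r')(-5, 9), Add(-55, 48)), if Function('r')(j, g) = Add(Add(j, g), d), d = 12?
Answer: -112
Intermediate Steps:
Function('r')(j, g) = Add(12, g, j) (Function('r')(j, g) = Add(Add(j, g), 12) = Add(Add(g, j), 12) = Add(12, g, j))
Mul(Function('r')(-5, 9), Add(-55, 48)) = Mul(Add(12, 9, -5), Add(-55, 48)) = Mul(16, -7) = -112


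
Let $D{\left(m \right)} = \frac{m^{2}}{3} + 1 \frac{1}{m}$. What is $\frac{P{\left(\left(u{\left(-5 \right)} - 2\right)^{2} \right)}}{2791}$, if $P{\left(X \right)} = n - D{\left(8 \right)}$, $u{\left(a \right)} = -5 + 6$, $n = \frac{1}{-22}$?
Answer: $- \frac{5677}{736824} \approx -0.0077047$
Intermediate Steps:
$D{\left(m \right)} = \frac{1}{m} + \frac{m^{2}}{3}$ ($D{\left(m \right)} = m^{2} \cdot \frac{1}{3} + \frac{1}{m} = \frac{m^{2}}{3} + \frac{1}{m} = \frac{1}{m} + \frac{m^{2}}{3}$)
$n = - \frac{1}{22} \approx -0.045455$
$u{\left(a \right)} = 1$
$P{\left(X \right)} = - \frac{5677}{264}$ ($P{\left(X \right)} = - \frac{1}{22} - \frac{3 + 8^{3}}{3 \cdot 8} = - \frac{1}{22} - \frac{1}{3} \cdot \frac{1}{8} \left(3 + 512\right) = - \frac{1}{22} - \frac{1}{3} \cdot \frac{1}{8} \cdot 515 = - \frac{1}{22} - \frac{515}{24} = - \frac{5677}{264}$)
$\frac{P{\left(\left(u{\left(-5 \right)} - 2\right)^{2} \right)}}{2791} = - \frac{5677}{264 \cdot 2791} = \left(- \frac{5677}{264}\right) \frac{1}{2791} = - \frac{5677}{736824}$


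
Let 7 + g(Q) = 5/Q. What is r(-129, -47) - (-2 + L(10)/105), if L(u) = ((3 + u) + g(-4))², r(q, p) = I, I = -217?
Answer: -361561/1680 ≈ -215.21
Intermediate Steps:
g(Q) = -7 + 5/Q
r(q, p) = -217
L(u) = (-21/4 + u)² (L(u) = ((3 + u) + (-7 + 5/(-4)))² = ((3 + u) + (-7 + 5*(-¼)))² = ((3 + u) + (-7 - 5/4))² = ((3 + u) - 33/4)² = (-21/4 + u)²)
r(-129, -47) - (-2 + L(10)/105) = -217 - (-2 + ((-21 + 4*10)²/16)/105) = -217 - (-2 + ((-21 + 40)²/16)/105) = -217 - (-2 + ((1/16)*19²)/105) = -217 - (-2 + ((1/16)*361)/105) = -217 - (-2 + (1/105)*(361/16)) = -217 - (-2 + 361/1680) = -217 - 1*(-2999/1680) = -217 + 2999/1680 = -361561/1680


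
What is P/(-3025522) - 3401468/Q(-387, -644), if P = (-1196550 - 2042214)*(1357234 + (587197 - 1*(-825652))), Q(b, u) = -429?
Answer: 1929563481528022/648974469 ≈ 2.9732e+6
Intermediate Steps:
P = -8971645097412 (P = -3238764*(1357234 + (587197 + 825652)) = -3238764*(1357234 + 1412849) = -3238764*2770083 = -8971645097412)
P/(-3025522) - 3401468/Q(-387, -644) = -8971645097412/(-3025522) - 3401468/(-429) = -8971645097412*(-1/3025522) - 3401468*(-1/429) = 4485822548706/1512761 + 3401468/429 = 1929563481528022/648974469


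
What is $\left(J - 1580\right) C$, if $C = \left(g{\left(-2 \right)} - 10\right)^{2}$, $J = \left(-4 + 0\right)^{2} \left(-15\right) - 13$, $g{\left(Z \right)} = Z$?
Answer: $-263952$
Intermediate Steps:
$J = -253$ ($J = \left(-4\right)^{2} \left(-15\right) - 13 = 16 \left(-15\right) - 13 = -240 - 13 = -253$)
$C = 144$ ($C = \left(-2 - 10\right)^{2} = \left(-12\right)^{2} = 144$)
$\left(J - 1580\right) C = \left(-253 - 1580\right) 144 = \left(-1833\right) 144 = -263952$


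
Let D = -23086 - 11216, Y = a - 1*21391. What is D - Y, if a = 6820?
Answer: -19731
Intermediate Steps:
Y = -14571 (Y = 6820 - 1*21391 = 6820 - 21391 = -14571)
D = -34302
D - Y = -34302 - 1*(-14571) = -34302 + 14571 = -19731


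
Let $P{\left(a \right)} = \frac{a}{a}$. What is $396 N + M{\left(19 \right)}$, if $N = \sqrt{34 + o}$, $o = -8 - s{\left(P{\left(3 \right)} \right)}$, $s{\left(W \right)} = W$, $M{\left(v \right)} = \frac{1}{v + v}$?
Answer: $\frac{75241}{38} \approx 1980.0$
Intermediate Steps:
$P{\left(a \right)} = 1$
$M{\left(v \right)} = \frac{1}{2 v}$
$o = -9$ ($o = -8 - 1 = -9$)
$N = 5$ ($N = \sqrt{34 - 9} = \sqrt{25} = 5$)
$396 N + M{\left(19 \right)} = 396 \cdot 5 + \frac{1}{2 \cdot 19} = 1980 + \frac{1}{2} \cdot \frac{1}{19} = 1980 + \frac{1}{38} = \frac{75241}{38}$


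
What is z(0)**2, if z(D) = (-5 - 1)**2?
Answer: 1296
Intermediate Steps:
z(D) = 36 (z(D) = (-6)**2 = 36)
z(0)**2 = 36**2 = 1296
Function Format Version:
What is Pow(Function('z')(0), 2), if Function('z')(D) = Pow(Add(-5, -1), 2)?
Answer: 1296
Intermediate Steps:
Function('z')(D) = 36 (Function('z')(D) = Pow(-6, 2) = 36)
Pow(Function('z')(0), 2) = Pow(36, 2) = 1296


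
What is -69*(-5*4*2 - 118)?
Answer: 10902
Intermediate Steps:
-69*(-5*4*2 - 118) = -69*(-20*2 - 118) = -69*(-40 - 118) = -69*(-158) = 10902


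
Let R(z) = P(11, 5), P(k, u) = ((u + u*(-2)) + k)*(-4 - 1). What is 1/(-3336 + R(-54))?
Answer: -1/3366 ≈ -0.00029709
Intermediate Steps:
P(k, u) = -5*k + 5*u (P(k, u) = ((u - 2*u) + k)*(-5) = (-u + k)*(-5) = (k - u)*(-5) = -5*k + 5*u)
R(z) = -30 (R(z) = -5*11 + 5*5 = -55 + 25 = -30)
1/(-3336 + R(-54)) = 1/(-3336 - 30) = 1/(-3366) = -1/3366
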